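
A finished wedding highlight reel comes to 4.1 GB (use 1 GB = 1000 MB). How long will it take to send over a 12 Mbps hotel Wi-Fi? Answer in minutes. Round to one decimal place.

45.6 minutes

File: 4.1 GB = 32800.0 Mb.
At 12 Mbps: 32800.0 / 12 = 2733.3 s ≈ 45.6 minutes.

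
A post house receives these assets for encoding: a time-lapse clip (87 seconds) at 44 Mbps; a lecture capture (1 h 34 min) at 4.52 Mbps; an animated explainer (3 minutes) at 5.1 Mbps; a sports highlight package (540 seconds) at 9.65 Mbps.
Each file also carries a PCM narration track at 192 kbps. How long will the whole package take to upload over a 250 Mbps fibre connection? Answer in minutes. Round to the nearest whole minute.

Audio: 192 kbps = 0.192 Mbps.
time-lapse clip: 44.192 Mbps × 87 s = 3844.7 Mb
lecture capture: 4.712 Mbps × 5640 s = 26575.7 Mb
animated explainer: 5.292 Mbps × 180 s = 952.6 Mb
sports highlight package: 9.842 Mbps × 540 s = 5314.7 Mb
Total: 36687.6 Mb = 4586.0 MB.
At 250 Mbps: 36687.6 / 250 = 147 s ≈ 2.45 minutes.

2 minutes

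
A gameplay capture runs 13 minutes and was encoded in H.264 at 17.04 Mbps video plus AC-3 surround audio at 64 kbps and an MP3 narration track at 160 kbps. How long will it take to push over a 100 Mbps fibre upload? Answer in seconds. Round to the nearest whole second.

135 seconds

13 min = 780 s
Audio total: 64 + 160 = 224 kbps = 0.224 Mbps.
Total bitrate: 17.264 Mbps.
File: 17.264 Mbps × 780 s = 13465.9 Mb.
At 100 Mbps: 13465.9 / 100 = 134.7 s ≈ 135 seconds.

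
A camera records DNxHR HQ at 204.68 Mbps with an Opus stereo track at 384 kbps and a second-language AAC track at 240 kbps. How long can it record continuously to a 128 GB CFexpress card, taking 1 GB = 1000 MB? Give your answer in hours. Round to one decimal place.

Audio total: 384 + 240 = 624 kbps = 0.624 Mbps.
Total bitrate: 204.68 + 0.624 = 205.304 Mbps.
Capacity: 128 GB = 1,024,000 Mb.
Recording time: 1,024,000 / 205.304 = 4,988 s ≈ 1.39 hours.

1.4 hours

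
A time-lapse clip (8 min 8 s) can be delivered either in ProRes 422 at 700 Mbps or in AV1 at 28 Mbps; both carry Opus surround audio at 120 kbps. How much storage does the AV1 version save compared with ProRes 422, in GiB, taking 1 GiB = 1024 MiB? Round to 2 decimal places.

38.18 GiB

8 min 8 s = 488 s
Audio: 120 kbps = 0.120 Mbps.
ProRes 422: 700.120 Mbps × 488 s = 341658.6 Mb = 39.774 GiB.
AV1: 28.120 Mbps × 488 s = 13722.6 Mb = 1.598 GiB.
Saving: 39.774 − 1.598 = 38.177 GiB.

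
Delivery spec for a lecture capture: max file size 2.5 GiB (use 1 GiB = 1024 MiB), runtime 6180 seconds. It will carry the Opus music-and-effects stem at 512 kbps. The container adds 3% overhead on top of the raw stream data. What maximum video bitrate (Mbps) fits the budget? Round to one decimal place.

Budget: 2.5 GiB = 21474.8 Mb.
Stream payload after overhead: 21474.8 / 1.03 = 20849.4 Mb.
Total bitrate budget: 20849.4 Mb / 6180 s = 3.374 Mbps.
Audio: 512 kbps = 0.512 Mbps.
Video: 3.374 − 0.512 = 2.862 Mbps.

2.9 Mbps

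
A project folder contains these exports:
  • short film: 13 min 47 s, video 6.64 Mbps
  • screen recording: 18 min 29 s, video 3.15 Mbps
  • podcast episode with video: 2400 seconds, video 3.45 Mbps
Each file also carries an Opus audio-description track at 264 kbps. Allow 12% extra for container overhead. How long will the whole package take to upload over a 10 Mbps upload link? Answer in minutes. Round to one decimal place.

Audio: 264 kbps = 0.264 Mbps.
short film: 6.904 Mbps × 827 s × 1.12 = 6394.8 Mb
screen recording: 3.414 Mbps × 1109 s × 1.12 = 4240.5 Mb
podcast episode with video: 3.714 Mbps × 2400 s × 1.12 = 9983.2 Mb
Total: 20618.5 Mb = 2577.3 MB.
At 10 Mbps: 20618.5 / 10 = 2062 s ≈ 34.4 minutes.

34.4 minutes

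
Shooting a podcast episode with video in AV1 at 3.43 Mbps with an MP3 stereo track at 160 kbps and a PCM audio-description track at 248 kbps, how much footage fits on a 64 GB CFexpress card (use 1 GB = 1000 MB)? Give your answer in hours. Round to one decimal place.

Audio total: 160 + 248 = 408 kbps = 0.408 Mbps.
Total bitrate: 3.43 + 0.408 = 3.838 Mbps.
Capacity: 64 GB = 512,000 Mb.
Recording time: 512,000 / 3.838 = 133,403 s ≈ 37.1 hours.

37.1 hours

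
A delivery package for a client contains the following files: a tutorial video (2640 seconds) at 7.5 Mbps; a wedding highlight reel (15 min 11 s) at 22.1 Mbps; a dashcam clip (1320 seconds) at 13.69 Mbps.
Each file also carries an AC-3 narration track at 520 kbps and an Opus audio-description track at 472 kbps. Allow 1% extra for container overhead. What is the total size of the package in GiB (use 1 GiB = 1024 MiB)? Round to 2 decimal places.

Audio total: 520 + 472 = 992 kbps = 0.992 Mbps.
tutorial video: 8.492 Mbps × 2640 s × 1.01 = 22643.1 Mb
wedding highlight reel: 23.092 Mbps × 911 s × 1.01 = 21247.2 Mb
dashcam clip: 14.682 Mbps × 1320 s × 1.01 = 19574.0 Mb
Total: 63464.3 Mb = 7933.0 MB.
= 7.388 GiB.

7.39 GiB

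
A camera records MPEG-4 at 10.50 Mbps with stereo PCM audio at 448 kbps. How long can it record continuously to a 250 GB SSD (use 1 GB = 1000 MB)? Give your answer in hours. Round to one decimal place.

Audio: 448 kbps = 0.448 Mbps.
Total bitrate: 10.50 + 0.448 = 10.948 Mbps.
Capacity: 250 GB = 2,000,000 Mb.
Recording time: 2,000,000 / 10.948 = 182,682 s ≈ 50.7 hours.

50.7 hours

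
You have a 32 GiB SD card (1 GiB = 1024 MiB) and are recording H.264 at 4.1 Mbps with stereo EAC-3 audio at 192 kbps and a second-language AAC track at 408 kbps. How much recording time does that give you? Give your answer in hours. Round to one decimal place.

Audio total: 192 + 408 = 600 kbps = 0.600 Mbps.
Total bitrate: 4.1 + 0.600 = 4.700 Mbps.
Capacity: 32 GiB = 274,878 Mb.
Recording time: 274,878 / 4.700 = 58,485 s ≈ 16.2 hours.

16.2 hours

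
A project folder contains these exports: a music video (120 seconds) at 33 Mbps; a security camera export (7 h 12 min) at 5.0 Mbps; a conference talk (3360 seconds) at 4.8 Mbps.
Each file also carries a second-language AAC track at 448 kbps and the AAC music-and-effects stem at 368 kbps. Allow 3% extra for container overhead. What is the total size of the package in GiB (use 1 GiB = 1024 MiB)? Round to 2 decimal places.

Audio total: 448 + 368 = 816 kbps = 0.816 Mbps.
music video: 33.816 Mbps × 120 s × 1.03 = 4179.7 Mb
security camera export: 5.816 Mbps × 25920 s × 1.03 = 155273.2 Mb
conference talk: 5.616 Mbps × 3360 s × 1.03 = 19435.9 Mb
Total: 178888.8 Mb = 22361.1 MB.
= 20.83 GiB.

20.83 GiB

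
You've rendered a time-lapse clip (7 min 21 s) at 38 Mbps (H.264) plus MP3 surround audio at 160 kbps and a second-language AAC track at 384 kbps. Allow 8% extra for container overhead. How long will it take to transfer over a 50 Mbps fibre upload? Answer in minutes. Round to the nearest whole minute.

6 minutes

7 min 21 s = 441 s
Audio total: 160 + 384 = 544 kbps = 0.544 Mbps.
Total bitrate: 38.544 Mbps.
File: 38.544 Mbps × 441 s = 16997.9 Mb.
With 8% container overhead: ×1.08. → 18357.7 Mb.
At 50 Mbps: 18357.7 / 50 = 367.2 s ≈ 6.12 minutes.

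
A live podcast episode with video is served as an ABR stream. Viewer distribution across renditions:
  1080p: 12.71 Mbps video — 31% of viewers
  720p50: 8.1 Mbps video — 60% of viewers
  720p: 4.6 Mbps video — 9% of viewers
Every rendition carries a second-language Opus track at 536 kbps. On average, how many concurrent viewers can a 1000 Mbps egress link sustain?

102

Audio: 536 kbps = 0.536 Mbps.
Average per-viewer bitrate: 0.31×13.246 + 0.60×8.636 + 0.09×5.136 = 9.750 Mbps.
1000 Mbps = 1,000 Mbps; 1,000 / 9.750 = 102.56 → 102.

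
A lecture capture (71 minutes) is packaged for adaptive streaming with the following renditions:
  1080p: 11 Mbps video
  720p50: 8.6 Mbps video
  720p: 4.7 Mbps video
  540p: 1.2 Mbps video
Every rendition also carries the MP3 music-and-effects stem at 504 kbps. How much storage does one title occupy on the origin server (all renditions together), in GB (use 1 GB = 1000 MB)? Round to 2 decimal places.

14.65 GB

71 min = 4260 s
Audio: 504 kbps = 0.504 Mbps.
Sum of rendition bitrates: (11+0.504) + (8.6+0.504) + (4.7+0.504) + (1.2+0.504) = 27.516 Mbps.
× 4260 s = 117,218 Mb = 14,652 MB = 14.65 GB.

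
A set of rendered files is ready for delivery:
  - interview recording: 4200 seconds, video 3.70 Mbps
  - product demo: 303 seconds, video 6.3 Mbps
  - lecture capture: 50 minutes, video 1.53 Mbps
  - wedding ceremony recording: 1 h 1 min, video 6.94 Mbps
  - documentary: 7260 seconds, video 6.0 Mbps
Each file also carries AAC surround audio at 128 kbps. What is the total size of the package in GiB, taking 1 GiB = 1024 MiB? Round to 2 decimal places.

10.87 GiB

Audio: 128 kbps = 0.128 Mbps.
interview recording: 3.828 Mbps × 4200 s = 16077.6 Mb
product demo: 6.428 Mbps × 303 s = 1947.7 Mb
lecture capture: 1.658 Mbps × 3000 s = 4974.0 Mb
wedding ceremony recording: 7.068 Mbps × 3660 s = 25868.9 Mb
documentary: 6.128 Mbps × 7260 s = 44489.3 Mb
Total: 93357.4 Mb = 11669.7 MB.
= 10.87 GiB.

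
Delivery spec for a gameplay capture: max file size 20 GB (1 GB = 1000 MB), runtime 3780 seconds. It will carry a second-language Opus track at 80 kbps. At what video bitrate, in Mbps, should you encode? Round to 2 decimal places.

42.25 Mbps

Budget: 20 GB = 160000.0 Mb.
Total bitrate budget: 160000.0 Mb / 3780 s = 42.328 Mbps.
Audio: 80 kbps = 0.080 Mbps.
Video: 42.328 − 0.080 = 42.248 Mbps.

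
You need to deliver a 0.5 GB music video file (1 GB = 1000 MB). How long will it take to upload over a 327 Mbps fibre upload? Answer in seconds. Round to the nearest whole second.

12 seconds

File: 0.5 GB = 4000.0 Mb.
At 327 Mbps: 4000.0 / 327 = 12.2 s ≈ 12.2 seconds.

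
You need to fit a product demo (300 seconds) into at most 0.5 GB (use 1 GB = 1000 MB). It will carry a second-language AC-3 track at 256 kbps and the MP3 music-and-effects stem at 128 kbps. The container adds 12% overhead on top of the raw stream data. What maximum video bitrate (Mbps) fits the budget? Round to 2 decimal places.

11.52 Mbps

Budget: 0.5 GB = 4000.0 Mb.
Stream payload after overhead: 4000.0 / 1.12 = 3571.4 Mb.
Total bitrate budget: 3571.4 Mb / 300 s = 11.905 Mbps.
Audio total: 256 + 128 = 384 kbps = 0.384 Mbps.
Video: 11.905 − 0.384 = 11.521 Mbps.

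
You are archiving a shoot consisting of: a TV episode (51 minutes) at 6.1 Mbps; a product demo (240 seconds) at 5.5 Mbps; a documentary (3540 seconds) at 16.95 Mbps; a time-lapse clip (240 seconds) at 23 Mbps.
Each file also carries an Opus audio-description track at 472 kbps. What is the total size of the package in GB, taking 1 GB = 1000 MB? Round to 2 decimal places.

11.11 GB

Audio: 472 kbps = 0.472 Mbps.
TV episode: 6.572 Mbps × 3060 s = 20110.3 Mb
product demo: 5.972 Mbps × 240 s = 1433.3 Mb
documentary: 17.422 Mbps × 3540 s = 61673.9 Mb
time-lapse clip: 23.472 Mbps × 240 s = 5633.3 Mb
Total: 88850.8 Mb = 11106.3 MB.
= 11.11 GB.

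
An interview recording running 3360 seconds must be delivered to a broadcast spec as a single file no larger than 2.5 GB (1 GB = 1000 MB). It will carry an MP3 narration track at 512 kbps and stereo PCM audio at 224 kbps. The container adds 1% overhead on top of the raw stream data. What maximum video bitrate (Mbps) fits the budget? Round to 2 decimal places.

5.16 Mbps

Budget: 2.5 GB = 20000.0 Mb.
Stream payload after overhead: 20000.0 / 1.01 = 19802.0 Mb.
Total bitrate budget: 19802.0 Mb / 3360 s = 5.893 Mbps.
Audio total: 512 + 224 = 736 kbps = 0.736 Mbps.
Video: 5.893 − 0.736 = 5.157 Mbps.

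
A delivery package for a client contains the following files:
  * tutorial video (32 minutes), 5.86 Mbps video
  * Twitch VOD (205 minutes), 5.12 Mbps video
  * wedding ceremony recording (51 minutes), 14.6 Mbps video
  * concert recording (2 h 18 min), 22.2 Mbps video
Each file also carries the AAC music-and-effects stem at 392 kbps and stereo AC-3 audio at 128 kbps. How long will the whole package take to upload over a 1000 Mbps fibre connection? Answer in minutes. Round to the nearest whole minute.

5 minutes

Audio total: 392 + 128 = 520 kbps = 0.520 Mbps.
tutorial video: 6.380 Mbps × 1920 s = 12249.6 Mb
Twitch VOD: 5.640 Mbps × 12300 s = 69372.0 Mb
wedding ceremony recording: 15.120 Mbps × 3060 s = 46267.2 Mb
concert recording: 22.720 Mbps × 8280 s = 188121.6 Mb
Total: 316010.4 Mb = 39501.3 MB.
At 1000 Mbps: 316010.4 / 1000 = 316 s ≈ 5.27 minutes.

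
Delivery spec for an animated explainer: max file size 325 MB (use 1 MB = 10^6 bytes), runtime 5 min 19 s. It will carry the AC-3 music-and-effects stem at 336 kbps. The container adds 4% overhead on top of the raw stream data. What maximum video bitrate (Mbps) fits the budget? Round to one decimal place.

Budget: 325 MB = 2600.0 Mb.
Stream payload after overhead: 2600.0 / 1.04 = 2500.0 Mb.
5 min 19 s = 319 s
Total bitrate budget: 2500.0 Mb / 319 s = 7.837 Mbps.
Audio: 336 kbps = 0.336 Mbps.
Video: 7.837 − 0.336 = 7.501 Mbps.

7.5 Mbps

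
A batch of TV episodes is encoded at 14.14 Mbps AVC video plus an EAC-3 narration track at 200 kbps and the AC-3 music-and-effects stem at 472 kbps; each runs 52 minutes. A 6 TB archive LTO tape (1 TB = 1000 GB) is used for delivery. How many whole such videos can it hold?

52 min = 3120 s
Audio total: 200 + 472 = 672 kbps = 0.672 Mbps.
Total bitrate: 14.812 Mbps.
Per item: 14.812 Mbps × 3120 s = 46,213 Mb = 5,777 MB.
Capacity: 6 TB = 48,000,000 Mb; 1038.66 items → 1038 complete.

1038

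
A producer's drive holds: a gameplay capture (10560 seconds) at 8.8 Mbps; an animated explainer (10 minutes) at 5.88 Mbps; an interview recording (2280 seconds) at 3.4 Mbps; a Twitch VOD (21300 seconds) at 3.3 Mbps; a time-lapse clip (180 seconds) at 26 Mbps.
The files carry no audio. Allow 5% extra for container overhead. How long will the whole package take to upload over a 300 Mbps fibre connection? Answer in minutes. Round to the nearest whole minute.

10 minutes

gameplay capture: 8.800 Mbps × 10560 s × 1.05 = 97574.4 Mb
animated explainer: 5.880 Mbps × 600 s × 1.05 = 3704.4 Mb
interview recording: 3.400 Mbps × 2280 s × 1.05 = 8139.6 Mb
Twitch VOD: 3.300 Mbps × 21300 s × 1.05 = 73804.5 Mb
time-lapse clip: 26.000 Mbps × 180 s × 1.05 = 4914.0 Mb
Total: 188136.9 Mb = 23517.1 MB.
At 300 Mbps: 188136.9 / 300 = 627 s ≈ 10.5 minutes.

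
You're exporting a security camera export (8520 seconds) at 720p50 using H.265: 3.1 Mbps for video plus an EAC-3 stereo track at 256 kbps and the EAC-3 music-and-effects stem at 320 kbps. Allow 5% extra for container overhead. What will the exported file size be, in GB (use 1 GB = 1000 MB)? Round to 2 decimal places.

Audio total: 256 + 320 = 576 kbps = 0.576 Mbps.
Total bitrate: 3.1 + 0.576 = 3.676 Mbps.
Stream data: 3.676 Mbps × 8520 s = 31319.5 Mb.
With 5% container overhead: ×1.05.
32,885 Mb ÷ 8 = 4,111 MB → 4.111 GB.

4.11 GB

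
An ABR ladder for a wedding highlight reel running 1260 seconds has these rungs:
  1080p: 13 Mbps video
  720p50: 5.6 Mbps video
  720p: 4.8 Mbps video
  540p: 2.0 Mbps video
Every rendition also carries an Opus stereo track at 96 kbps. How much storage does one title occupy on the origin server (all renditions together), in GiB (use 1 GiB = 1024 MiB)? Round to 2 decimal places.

3.78 GiB

Audio: 96 kbps = 0.096 Mbps.
Sum of rendition bitrates: (13+0.096) + (5.6+0.096) + (4.8+0.096) + (2.0+0.096) = 25.784 Mbps.
× 1260 s = 32,488 Mb = 4,061 MB = 3.782 GiB.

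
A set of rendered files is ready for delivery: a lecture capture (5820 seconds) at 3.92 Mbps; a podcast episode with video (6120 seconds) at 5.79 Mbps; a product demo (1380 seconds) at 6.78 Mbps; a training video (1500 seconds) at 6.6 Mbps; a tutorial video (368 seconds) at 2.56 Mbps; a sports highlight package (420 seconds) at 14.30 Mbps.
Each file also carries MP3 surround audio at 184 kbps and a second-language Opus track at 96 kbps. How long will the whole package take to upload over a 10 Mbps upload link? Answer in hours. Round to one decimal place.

2.5 hours

Audio total: 184 + 96 = 280 kbps = 0.280 Mbps.
lecture capture: 4.200 Mbps × 5820 s = 24444.0 Mb
podcast episode with video: 6.070 Mbps × 6120 s = 37148.4 Mb
product demo: 7.060 Mbps × 1380 s = 9742.8 Mb
training video: 6.880 Mbps × 1500 s = 10320.0 Mb
tutorial video: 2.840 Mbps × 368 s = 1045.1 Mb
sports highlight package: 14.580 Mbps × 420 s = 6123.6 Mb
Total: 88823.9 Mb = 11103.0 MB.
At 10 Mbps: 88823.9 / 10 = 8882 s ≈ 2.47 hours.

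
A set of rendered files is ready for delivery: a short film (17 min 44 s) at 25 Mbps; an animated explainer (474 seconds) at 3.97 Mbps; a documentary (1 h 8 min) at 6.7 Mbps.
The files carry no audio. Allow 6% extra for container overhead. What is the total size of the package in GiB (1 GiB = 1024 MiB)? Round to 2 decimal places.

6.89 GiB

short film: 25.000 Mbps × 1064 s × 1.06 = 28196.0 Mb
animated explainer: 3.970 Mbps × 474 s × 1.06 = 1994.7 Mb
documentary: 6.700 Mbps × 4080 s × 1.06 = 28976.2 Mb
Total: 59166.8 Mb = 7395.9 MB.
= 6.888 GiB.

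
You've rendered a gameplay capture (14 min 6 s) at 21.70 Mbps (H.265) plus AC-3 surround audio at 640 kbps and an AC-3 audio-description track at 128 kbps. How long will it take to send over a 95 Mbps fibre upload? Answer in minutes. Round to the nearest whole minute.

14 min 6 s = 846 s
Audio total: 640 + 128 = 768 kbps = 0.768 Mbps.
Total bitrate: 22.468 Mbps.
File: 22.468 Mbps × 846 s = 19007.9 Mb.
At 95 Mbps: 19007.9 / 95 = 200.1 s ≈ 3.33 minutes.

3 minutes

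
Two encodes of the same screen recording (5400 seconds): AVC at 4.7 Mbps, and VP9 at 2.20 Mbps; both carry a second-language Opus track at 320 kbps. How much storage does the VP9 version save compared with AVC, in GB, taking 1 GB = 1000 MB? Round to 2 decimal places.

1.69 GB

Audio: 320 kbps = 0.320 Mbps.
AVC: 5.020 Mbps × 5400 s = 27108.0 Mb = 3.389 GB.
VP9: 2.520 Mbps × 5400 s = 13608.0 Mb = 1.701 GB.
Saving: 3.389 − 1.701 = 1.688 GB.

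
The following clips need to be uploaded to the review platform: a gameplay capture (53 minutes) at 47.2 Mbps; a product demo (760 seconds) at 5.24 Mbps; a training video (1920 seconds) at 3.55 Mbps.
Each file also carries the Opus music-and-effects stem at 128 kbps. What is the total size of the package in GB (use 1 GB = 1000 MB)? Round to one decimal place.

Audio: 128 kbps = 0.128 Mbps.
gameplay capture: 47.328 Mbps × 3180 s = 150503.0 Mb
product demo: 5.368 Mbps × 760 s = 4079.7 Mb
training video: 3.678 Mbps × 1920 s = 7061.8 Mb
Total: 161644.5 Mb = 20205.6 MB.
= 20.21 GB.

20.2 GB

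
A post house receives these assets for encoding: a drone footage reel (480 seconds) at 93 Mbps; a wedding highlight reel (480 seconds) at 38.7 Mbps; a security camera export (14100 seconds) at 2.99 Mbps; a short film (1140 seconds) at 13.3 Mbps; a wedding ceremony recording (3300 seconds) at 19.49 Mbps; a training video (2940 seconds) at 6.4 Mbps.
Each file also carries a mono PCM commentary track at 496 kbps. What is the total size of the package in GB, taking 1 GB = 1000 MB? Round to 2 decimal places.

26.85 GB

Audio: 496 kbps = 0.496 Mbps.
drone footage reel: 93.496 Mbps × 480 s = 44878.1 Mb
wedding highlight reel: 39.196 Mbps × 480 s = 18814.1 Mb
security camera export: 3.486 Mbps × 14100 s = 49152.6 Mb
short film: 13.796 Mbps × 1140 s = 15727.4 Mb
wedding ceremony recording: 19.986 Mbps × 3300 s = 65953.8 Mb
training video: 6.896 Mbps × 2940 s = 20274.2 Mb
Total: 214800.2 Mb = 26850.0 MB.
= 26.85 GB.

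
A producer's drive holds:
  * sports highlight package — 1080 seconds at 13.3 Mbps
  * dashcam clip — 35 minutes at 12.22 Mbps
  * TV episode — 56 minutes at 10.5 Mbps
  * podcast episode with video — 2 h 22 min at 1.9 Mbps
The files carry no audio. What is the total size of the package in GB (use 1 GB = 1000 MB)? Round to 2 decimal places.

sports highlight package: 13.300 Mbps × 1080 s = 14364.0 Mb
dashcam clip: 12.220 Mbps × 2100 s = 25662.0 Mb
TV episode: 10.500 Mbps × 3360 s = 35280.0 Mb
podcast episode with video: 1.900 Mbps × 8520 s = 16188.0 Mb
Total: 91494.0 Mb = 11436.8 MB.
= 11.44 GB.

11.44 GB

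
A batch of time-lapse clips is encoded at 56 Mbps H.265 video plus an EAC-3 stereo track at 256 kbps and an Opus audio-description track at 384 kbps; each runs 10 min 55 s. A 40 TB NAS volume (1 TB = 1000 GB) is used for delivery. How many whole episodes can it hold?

10 min 55 s = 655 s
Audio total: 256 + 384 = 640 kbps = 0.640 Mbps.
Total bitrate: 56.640 Mbps.
Per item: 56.640 Mbps × 655 s = 37,099 Mb = 4,637 MB.
Capacity: 40 TB = 320,000,000 Mb; 8625.52 items → 8625 complete.

8625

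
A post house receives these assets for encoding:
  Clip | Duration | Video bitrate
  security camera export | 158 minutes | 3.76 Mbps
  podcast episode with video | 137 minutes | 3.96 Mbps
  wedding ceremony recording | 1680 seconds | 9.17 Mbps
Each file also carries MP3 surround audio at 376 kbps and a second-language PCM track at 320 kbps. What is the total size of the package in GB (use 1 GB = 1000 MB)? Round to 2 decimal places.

Audio total: 376 + 320 = 696 kbps = 0.696 Mbps.
security camera export: 4.456 Mbps × 9480 s = 42242.9 Mb
podcast episode with video: 4.656 Mbps × 8220 s = 38272.3 Mb
wedding ceremony recording: 9.866 Mbps × 1680 s = 16574.9 Mb
Total: 97090.1 Mb = 12136.3 MB.
= 12.14 GB.

12.14 GB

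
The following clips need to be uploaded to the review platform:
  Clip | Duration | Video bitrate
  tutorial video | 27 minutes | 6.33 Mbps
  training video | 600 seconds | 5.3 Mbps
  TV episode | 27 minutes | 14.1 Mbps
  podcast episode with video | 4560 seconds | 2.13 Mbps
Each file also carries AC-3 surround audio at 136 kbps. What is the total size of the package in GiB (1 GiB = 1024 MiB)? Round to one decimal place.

Audio: 136 kbps = 0.136 Mbps.
tutorial video: 6.466 Mbps × 1620 s = 10474.9 Mb
training video: 5.436 Mbps × 600 s = 3261.6 Mb
TV episode: 14.236 Mbps × 1620 s = 23062.3 Mb
podcast episode with video: 2.266 Mbps × 4560 s = 10333.0 Mb
Total: 47131.8 Mb = 5891.5 MB.
= 5.487 GiB.

5.5 GiB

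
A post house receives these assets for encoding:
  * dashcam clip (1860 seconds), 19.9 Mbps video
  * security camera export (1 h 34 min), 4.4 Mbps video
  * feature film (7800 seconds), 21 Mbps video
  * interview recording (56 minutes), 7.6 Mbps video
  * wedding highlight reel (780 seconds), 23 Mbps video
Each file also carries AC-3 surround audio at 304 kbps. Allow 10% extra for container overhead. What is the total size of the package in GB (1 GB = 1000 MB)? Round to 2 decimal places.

37.81 GB

Audio: 304 kbps = 0.304 Mbps.
dashcam clip: 20.204 Mbps × 1860 s × 1.10 = 41337.4 Mb
security camera export: 4.704 Mbps × 5640 s × 1.10 = 29183.6 Mb
feature film: 21.304 Mbps × 7800 s × 1.10 = 182788.3 Mb
interview recording: 7.904 Mbps × 3360 s × 1.10 = 29213.2 Mb
wedding highlight reel: 23.304 Mbps × 780 s × 1.10 = 19994.8 Mb
Total: 302517.3 Mb = 37814.7 MB.
= 37.81 GB.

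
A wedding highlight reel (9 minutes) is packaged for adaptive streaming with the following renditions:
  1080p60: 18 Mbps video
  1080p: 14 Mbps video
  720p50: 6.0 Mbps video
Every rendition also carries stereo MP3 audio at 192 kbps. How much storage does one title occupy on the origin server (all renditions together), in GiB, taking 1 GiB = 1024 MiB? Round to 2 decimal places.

2.43 GiB

9 min = 540 s
Audio: 192 kbps = 0.192 Mbps.
Sum of rendition bitrates: (18+0.192) + (14+0.192) + (6.0+0.192) = 38.576 Mbps.
× 540 s = 20,831 Mb = 2,604 MB = 2.425 GiB.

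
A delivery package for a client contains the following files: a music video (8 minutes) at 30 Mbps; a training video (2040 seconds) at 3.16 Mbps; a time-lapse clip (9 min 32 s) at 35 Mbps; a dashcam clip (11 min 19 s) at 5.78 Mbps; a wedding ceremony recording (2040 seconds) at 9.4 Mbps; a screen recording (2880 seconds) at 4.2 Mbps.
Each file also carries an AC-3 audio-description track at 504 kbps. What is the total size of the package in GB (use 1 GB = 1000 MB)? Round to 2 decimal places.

10.06 GB

Audio: 504 kbps = 0.504 Mbps.
music video: 30.504 Mbps × 480 s = 14641.9 Mb
training video: 3.664 Mbps × 2040 s = 7474.6 Mb
time-lapse clip: 35.504 Mbps × 572 s = 20308.3 Mb
dashcam clip: 6.284 Mbps × 679 s = 4266.8 Mb
wedding ceremony recording: 9.904 Mbps × 2040 s = 20204.2 Mb
screen recording: 4.704 Mbps × 2880 s = 13547.5 Mb
Total: 80443.3 Mb = 10055.4 MB.
= 10.06 GB.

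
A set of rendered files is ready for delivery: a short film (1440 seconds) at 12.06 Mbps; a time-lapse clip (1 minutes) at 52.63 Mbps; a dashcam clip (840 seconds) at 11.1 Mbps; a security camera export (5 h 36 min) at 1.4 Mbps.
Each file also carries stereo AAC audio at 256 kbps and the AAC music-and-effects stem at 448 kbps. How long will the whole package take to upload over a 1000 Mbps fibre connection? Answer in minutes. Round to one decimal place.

Audio total: 256 + 448 = 704 kbps = 0.704 Mbps.
short film: 12.764 Mbps × 1440 s = 18380.2 Mb
time-lapse clip: 53.334 Mbps × 60 s = 3200.0 Mb
dashcam clip: 11.804 Mbps × 840 s = 9915.4 Mb
security camera export: 2.104 Mbps × 20160 s = 42416.6 Mb
Total: 73912.2 Mb = 9239.0 MB.
At 1000 Mbps: 73912.2 / 1000 = 74 s ≈ 1.23 minutes.

1.2 minutes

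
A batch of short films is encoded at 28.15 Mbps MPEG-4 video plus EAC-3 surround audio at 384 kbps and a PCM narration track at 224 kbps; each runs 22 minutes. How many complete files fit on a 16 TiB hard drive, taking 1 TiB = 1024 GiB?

22 min = 1320 s
Audio total: 384 + 224 = 608 kbps = 0.608 Mbps.
Total bitrate: 28.758 Mbps.
Per item: 28.758 Mbps × 1320 s = 37,961 Mb = 4,745 MB.
Capacity: 16 TiB = 140,737,488 Mb; 3707.47 items → 3707 complete.

3707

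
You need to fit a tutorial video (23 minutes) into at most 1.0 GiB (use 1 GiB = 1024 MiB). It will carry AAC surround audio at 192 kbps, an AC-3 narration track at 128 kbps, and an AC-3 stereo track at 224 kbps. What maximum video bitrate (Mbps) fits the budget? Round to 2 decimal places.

Budget: 1.0 GiB = 8589.9 Mb.
23 min = 1380 s
Total bitrate budget: 8589.9 Mb / 1380 s = 6.225 Mbps.
Audio total: 192 + 128 + 224 = 544 kbps = 0.544 Mbps.
Video: 6.225 − 0.544 = 5.681 Mbps.

5.68 Mbps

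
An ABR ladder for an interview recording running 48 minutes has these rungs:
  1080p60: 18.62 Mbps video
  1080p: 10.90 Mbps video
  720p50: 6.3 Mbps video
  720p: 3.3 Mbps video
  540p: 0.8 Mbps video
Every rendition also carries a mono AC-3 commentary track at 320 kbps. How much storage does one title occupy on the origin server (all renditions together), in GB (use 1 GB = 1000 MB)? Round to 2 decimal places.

14.95 GB

48 min = 2880 s
Audio: 320 kbps = 0.320 Mbps.
Sum of rendition bitrates: (18.62+0.320) + (10.90+0.320) + (6.3+0.320) + (3.3+0.320) + (0.8+0.320) = 41.520 Mbps.
× 2880 s = 119,578 Mb = 14,947 MB = 14.95 GB.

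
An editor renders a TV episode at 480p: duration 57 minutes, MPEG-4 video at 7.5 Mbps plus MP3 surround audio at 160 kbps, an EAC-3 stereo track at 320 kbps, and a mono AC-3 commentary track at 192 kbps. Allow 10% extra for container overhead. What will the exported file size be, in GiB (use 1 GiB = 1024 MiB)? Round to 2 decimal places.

57 min = 3420 s
Audio total: 160 + 320 + 192 = 672 kbps = 0.672 Mbps.
Total bitrate: 7.5 + 0.672 = 8.172 Mbps.
Stream data: 8.172 Mbps × 3420 s = 27948.2 Mb.
With 10% container overhead: ×1.10.
30,743 Mb = 3,842,883,000 bytes ÷ 1,073,741,824 = 3.579 GiB.

3.58 GiB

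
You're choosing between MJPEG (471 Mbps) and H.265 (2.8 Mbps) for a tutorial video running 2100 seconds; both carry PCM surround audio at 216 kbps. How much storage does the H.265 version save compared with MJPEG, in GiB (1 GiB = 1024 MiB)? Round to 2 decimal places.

114.46 GiB

Audio: 216 kbps = 0.216 Mbps.
MJPEG: 471.216 Mbps × 2100 s = 989553.6 Mb = 115.199 GiB.
H.265: 3.016 Mbps × 2100 s = 6333.6 Mb = 0.737 GiB.
Saving: 115.199 − 0.737 = 114.462 GiB.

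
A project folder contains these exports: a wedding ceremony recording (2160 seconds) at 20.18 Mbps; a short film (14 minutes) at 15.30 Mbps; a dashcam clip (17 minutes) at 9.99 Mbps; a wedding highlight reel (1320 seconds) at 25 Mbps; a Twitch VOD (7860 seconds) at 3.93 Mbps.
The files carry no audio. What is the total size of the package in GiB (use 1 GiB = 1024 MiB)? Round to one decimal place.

wedding ceremony recording: 20.180 Mbps × 2160 s = 43588.8 Mb
short film: 15.300 Mbps × 840 s = 12852.0 Mb
dashcam clip: 9.990 Mbps × 1020 s = 10189.8 Mb
wedding highlight reel: 25.000 Mbps × 1320 s = 33000.0 Mb
Twitch VOD: 3.930 Mbps × 7860 s = 30889.8 Mb
Total: 130520.4 Mb = 16315.0 MB.
= 15.19 GiB.

15.2 GiB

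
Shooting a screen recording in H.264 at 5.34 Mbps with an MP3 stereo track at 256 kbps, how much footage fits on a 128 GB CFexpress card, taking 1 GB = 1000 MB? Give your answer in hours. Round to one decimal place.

Audio: 256 kbps = 0.256 Mbps.
Total bitrate: 5.34 + 0.256 = 5.596 Mbps.
Capacity: 128 GB = 1,024,000 Mb.
Recording time: 1,024,000 / 5.596 = 182,988 s ≈ 50.8 hours.

50.8 hours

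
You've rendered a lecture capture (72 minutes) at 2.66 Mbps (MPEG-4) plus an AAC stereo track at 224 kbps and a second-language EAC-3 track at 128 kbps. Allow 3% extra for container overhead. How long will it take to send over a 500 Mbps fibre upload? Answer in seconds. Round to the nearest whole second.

27 seconds

72 min = 4320 s
Audio total: 224 + 128 = 352 kbps = 0.352 Mbps.
Total bitrate: 3.012 Mbps.
File: 3.012 Mbps × 4320 s = 13011.8 Mb.
With 3% container overhead: ×1.03. → 13402.2 Mb.
At 500 Mbps: 13402.2 / 500 = 26.8 s ≈ 26.8 seconds.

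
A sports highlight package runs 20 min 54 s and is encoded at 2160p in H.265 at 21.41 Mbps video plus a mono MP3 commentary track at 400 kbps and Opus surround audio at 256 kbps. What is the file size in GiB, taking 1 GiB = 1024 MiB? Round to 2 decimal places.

3.22 GiB

20 min 54 s = 1254 s
Audio total: 400 + 256 = 656 kbps = 0.656 Mbps.
Total bitrate: 21.41 + 0.656 = 22.066 Mbps.
Stream data: 22.066 Mbps × 1254 s = 27670.8 Mb.
27,671 Mb = 3,458,845,500 bytes ÷ 1,073,741,824 = 3.221 GiB.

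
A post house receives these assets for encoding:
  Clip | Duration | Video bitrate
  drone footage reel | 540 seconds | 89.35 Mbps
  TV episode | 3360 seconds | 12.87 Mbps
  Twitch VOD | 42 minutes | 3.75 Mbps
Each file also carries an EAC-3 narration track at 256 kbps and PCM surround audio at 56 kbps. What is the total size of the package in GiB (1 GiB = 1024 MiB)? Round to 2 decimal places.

11.98 GiB

Audio total: 256 + 56 = 312 kbps = 0.312 Mbps.
drone footage reel: 89.662 Mbps × 540 s = 48417.5 Mb
TV episode: 13.182 Mbps × 3360 s = 44291.5 Mb
Twitch VOD: 4.062 Mbps × 2520 s = 10236.2 Mb
Total: 102945.2 Mb = 12868.2 MB.
= 11.98 GiB.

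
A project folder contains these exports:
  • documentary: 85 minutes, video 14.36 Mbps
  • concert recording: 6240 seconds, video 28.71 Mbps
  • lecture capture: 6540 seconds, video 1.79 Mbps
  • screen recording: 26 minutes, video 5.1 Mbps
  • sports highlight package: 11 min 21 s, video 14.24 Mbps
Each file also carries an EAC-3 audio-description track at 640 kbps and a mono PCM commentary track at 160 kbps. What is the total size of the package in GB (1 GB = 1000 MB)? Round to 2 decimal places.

Audio total: 640 + 160 = 800 kbps = 0.800 Mbps.
documentary: 15.160 Mbps × 5100 s = 77316.0 Mb
concert recording: 29.510 Mbps × 6240 s = 184142.4 Mb
lecture capture: 2.590 Mbps × 6540 s = 16938.6 Mb
screen recording: 5.900 Mbps × 1560 s = 9204.0 Mb
sports highlight package: 15.040 Mbps × 681 s = 10242.2 Mb
Total: 297843.2 Mb = 37230.4 MB.
= 37.23 GB.

37.23 GB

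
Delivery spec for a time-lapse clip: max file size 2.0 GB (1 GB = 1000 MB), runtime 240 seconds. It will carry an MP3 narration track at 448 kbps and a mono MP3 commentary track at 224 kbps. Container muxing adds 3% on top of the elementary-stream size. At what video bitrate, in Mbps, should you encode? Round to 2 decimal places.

64.05 Mbps

Budget: 2.0 GB = 16000.0 Mb.
Stream payload after overhead: 16000.0 / 1.03 = 15534.0 Mb.
Total bitrate budget: 15534.0 Mb / 240 s = 64.725 Mbps.
Audio total: 448 + 224 = 672 kbps = 0.672 Mbps.
Video: 64.725 − 0.672 = 64.053 Mbps.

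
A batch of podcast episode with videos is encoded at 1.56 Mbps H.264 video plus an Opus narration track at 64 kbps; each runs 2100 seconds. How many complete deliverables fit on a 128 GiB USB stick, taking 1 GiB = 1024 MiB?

Audio: 64 kbps = 0.064 Mbps.
Total bitrate: 1.624 Mbps.
Per item: 1.624 Mbps × 2100 s = 3,410 Mb = 426.3 MB.
Capacity: 128 GiB = 1,099,512 Mb; 322.40 items → 322 complete.

322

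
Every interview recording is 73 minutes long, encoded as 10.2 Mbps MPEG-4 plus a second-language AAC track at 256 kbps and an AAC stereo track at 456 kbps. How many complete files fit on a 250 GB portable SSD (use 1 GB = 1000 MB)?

41

73 min = 4380 s
Audio total: 256 + 456 = 712 kbps = 0.712 Mbps.
Total bitrate: 10.912 Mbps.
Per item: 10.912 Mbps × 4380 s = 47,795 Mb = 5,974 MB.
Capacity: 250 GB = 2,000,000 Mb; 41.85 items → 41 complete.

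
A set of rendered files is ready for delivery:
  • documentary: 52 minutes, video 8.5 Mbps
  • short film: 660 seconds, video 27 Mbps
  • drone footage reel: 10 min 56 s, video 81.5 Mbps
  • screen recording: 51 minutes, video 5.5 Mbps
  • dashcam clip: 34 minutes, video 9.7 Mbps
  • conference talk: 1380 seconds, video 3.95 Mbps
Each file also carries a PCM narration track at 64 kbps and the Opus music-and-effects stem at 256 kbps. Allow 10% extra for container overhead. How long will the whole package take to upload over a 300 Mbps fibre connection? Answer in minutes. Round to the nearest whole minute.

9 minutes

Audio total: 64 + 256 = 320 kbps = 0.320 Mbps.
documentary: 8.820 Mbps × 3120 s × 1.10 = 30270.2 Mb
short film: 27.320 Mbps × 660 s × 1.10 = 19834.3 Mb
drone footage reel: 81.820 Mbps × 656 s × 1.10 = 59041.3 Mb
screen recording: 5.820 Mbps × 3060 s × 1.10 = 19590.1 Mb
dashcam clip: 10.020 Mbps × 2040 s × 1.10 = 22484.9 Mb
conference talk: 4.270 Mbps × 1380 s × 1.10 = 6481.9 Mb
Total: 157702.7 Mb = 19712.8 MB.
At 300 Mbps: 157702.7 / 300 = 526 s ≈ 8.76 minutes.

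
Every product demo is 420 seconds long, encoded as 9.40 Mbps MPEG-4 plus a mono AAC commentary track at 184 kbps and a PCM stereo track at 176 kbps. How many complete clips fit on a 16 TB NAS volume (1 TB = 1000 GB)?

Audio total: 184 + 176 = 360 kbps = 0.360 Mbps.
Total bitrate: 9.760 Mbps.
Per item: 9.760 Mbps × 420 s = 4,099 Mb = 512.4 MB.
Capacity: 16 TB = 128,000,000 Mb; 31225.60 items → 31225 complete.

31225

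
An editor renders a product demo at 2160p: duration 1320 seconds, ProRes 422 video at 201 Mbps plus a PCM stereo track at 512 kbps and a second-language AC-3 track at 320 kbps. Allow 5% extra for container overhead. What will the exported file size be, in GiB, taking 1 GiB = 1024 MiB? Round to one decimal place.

32.6 GiB

Audio total: 512 + 320 = 832 kbps = 0.832 Mbps.
Total bitrate: 201 + 0.832 = 201.832 Mbps.
Stream data: 201.832 Mbps × 1320 s = 266418.2 Mb.
With 5% container overhead: ×1.05.
279,739 Mb = 34,967,394,000 bytes ÷ 1,073,741,824 = 32.57 GiB.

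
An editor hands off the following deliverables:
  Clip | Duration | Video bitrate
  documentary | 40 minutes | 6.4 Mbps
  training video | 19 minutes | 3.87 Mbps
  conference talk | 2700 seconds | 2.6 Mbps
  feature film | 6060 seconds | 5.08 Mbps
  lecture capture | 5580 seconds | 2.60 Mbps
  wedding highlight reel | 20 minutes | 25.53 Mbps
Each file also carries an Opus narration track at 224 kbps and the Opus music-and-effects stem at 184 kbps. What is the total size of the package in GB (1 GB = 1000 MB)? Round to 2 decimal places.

13.81 GB

Audio total: 224 + 184 = 408 kbps = 0.408 Mbps.
documentary: 6.808 Mbps × 2400 s = 16339.2 Mb
training video: 4.278 Mbps × 1140 s = 4876.9 Mb
conference talk: 3.008 Mbps × 2700 s = 8121.6 Mb
feature film: 5.488 Mbps × 6060 s = 33257.3 Mb
lecture capture: 3.008 Mbps × 5580 s = 16784.6 Mb
wedding highlight reel: 25.938 Mbps × 1200 s = 31125.6 Mb
Total: 110505.2 Mb = 13813.2 MB.
= 13.81 GB.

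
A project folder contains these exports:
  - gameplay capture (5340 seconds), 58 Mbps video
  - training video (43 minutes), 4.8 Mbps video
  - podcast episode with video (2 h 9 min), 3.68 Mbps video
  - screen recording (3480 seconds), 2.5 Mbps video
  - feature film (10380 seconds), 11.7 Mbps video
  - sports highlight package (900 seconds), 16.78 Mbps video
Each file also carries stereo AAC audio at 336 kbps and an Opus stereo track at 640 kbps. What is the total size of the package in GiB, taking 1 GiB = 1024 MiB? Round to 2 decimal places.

61.18 GiB

Audio total: 336 + 640 = 976 kbps = 0.976 Mbps.
gameplay capture: 58.976 Mbps × 5340 s = 314931.8 Mb
training video: 5.776 Mbps × 2580 s = 14902.1 Mb
podcast episode with video: 4.656 Mbps × 7740 s = 36037.4 Mb
screen recording: 3.476 Mbps × 3480 s = 12096.5 Mb
feature film: 12.676 Mbps × 10380 s = 131576.9 Mb
sports highlight package: 17.756 Mbps × 900 s = 15980.4 Mb
Total: 525525.1 Mb = 65690.6 MB.
= 61.18 GiB.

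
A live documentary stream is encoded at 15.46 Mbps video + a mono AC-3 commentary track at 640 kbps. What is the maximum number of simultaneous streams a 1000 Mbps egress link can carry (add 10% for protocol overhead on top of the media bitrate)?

56

Audio: 640 kbps = 0.640 Mbps.
Per-viewer media rate: 16.100 Mbps.
On the wire with 10% overhead: 17.710 Mbps.
1000 Mbps = 1,000 Mbps; 1,000 / 17.710 = 56.47 → 56 viewers.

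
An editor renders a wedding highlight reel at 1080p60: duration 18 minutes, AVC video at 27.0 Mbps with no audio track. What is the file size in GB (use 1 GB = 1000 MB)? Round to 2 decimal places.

3.65 GB

18 min = 1080 s
Total bitrate: 27.0 Mbps.
Stream data: 27.000 Mbps × 1080 s = 29160.0 Mb.
29,160 Mb ÷ 8 = 3,645 MB → 3.645 GB.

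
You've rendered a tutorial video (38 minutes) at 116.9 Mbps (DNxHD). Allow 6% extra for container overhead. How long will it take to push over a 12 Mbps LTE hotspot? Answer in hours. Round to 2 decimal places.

6.54 hours

38 min = 2280 s
File: 116.900 Mbps × 2280 s = 266532.0 Mb.
With 6% container overhead: ×1.06. → 282523.9 Mb.
At 12 Mbps: 282523.9 / 12 = 23543.7 s ≈ 6.54 hours.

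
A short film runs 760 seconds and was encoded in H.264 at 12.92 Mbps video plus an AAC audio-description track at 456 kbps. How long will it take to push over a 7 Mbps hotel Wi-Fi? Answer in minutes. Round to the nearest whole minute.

24 minutes

Audio: 456 kbps = 0.456 Mbps.
Total bitrate: 13.376 Mbps.
File: 13.376 Mbps × 760 s = 10165.8 Mb.
At 7 Mbps: 10165.8 / 7 = 1452.3 s ≈ 24.2 minutes.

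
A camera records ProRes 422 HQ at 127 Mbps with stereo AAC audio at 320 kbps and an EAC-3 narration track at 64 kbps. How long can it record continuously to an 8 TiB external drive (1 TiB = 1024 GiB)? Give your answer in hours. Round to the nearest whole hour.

153 hours

Audio total: 320 + 64 = 384 kbps = 0.384 Mbps.
Total bitrate: 127 + 0.384 = 127.384 Mbps.
Capacity: 8 TiB = 70,368,744 Mb.
Recording time: 70,368,744 / 127.384 = 552,414 s ≈ 153 hours.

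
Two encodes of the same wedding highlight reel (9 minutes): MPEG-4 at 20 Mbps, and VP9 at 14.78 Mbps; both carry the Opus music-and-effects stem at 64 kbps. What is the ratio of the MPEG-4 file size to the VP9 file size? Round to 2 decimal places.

9 min = 540 s
Audio: 64 kbps = 0.064 Mbps.
MPEG-4: 20.064 Mbps × 540 s = 10834.6 Mb = 1.354 GB.
VP9: 14.844 Mbps × 540 s = 8015.8 Mb = 1.002 GB.
Ratio: 1.354 / 1.002 = 1.352.

1.35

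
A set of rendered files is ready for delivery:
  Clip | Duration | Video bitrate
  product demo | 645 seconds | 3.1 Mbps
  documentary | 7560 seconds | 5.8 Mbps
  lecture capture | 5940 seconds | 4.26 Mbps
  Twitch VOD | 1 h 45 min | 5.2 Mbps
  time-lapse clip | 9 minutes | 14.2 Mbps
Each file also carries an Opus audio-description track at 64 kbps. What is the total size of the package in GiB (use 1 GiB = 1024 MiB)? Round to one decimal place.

13.1 GiB

Audio: 64 kbps = 0.064 Mbps.
product demo: 3.164 Mbps × 645 s = 2040.8 Mb
documentary: 5.864 Mbps × 7560 s = 44331.8 Mb
lecture capture: 4.324 Mbps × 5940 s = 25684.6 Mb
Twitch VOD: 5.264 Mbps × 6300 s = 33163.2 Mb
time-lapse clip: 14.264 Mbps × 540 s = 7702.6 Mb
Total: 112922.9 Mb = 14115.4 MB.
= 13.15 GiB.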